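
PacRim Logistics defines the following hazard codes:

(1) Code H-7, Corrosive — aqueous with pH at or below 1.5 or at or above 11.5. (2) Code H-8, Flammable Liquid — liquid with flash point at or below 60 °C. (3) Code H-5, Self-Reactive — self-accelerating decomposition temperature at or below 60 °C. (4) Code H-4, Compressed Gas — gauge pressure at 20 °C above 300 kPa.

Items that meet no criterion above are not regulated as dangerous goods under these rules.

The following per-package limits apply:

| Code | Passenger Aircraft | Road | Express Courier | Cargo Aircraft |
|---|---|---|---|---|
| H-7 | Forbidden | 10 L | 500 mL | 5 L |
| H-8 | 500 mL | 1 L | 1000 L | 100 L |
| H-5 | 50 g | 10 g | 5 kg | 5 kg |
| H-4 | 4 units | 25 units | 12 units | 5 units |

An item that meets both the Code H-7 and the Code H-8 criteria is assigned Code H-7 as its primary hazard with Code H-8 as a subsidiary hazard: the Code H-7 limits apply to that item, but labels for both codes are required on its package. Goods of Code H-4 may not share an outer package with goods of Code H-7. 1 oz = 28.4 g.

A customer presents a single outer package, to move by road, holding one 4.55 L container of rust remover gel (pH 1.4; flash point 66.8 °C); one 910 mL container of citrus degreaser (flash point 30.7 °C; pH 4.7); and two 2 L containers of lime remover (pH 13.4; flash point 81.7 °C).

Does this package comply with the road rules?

With pH 1.4 (≤ 1.5), the rust remover gel falls in Code H-7.
With flash point 30.7 °C (≤ 60 °C), the citrus degreaser falls in Code H-8.
The lime remover has pH 13.4, which is ≥ 11.5, so it is Code H-7 (Corrosive).
Total Code H-7: 4.55 L + (two 2 L containers = 4 L) = 8.55 L.
That is within the Code H-7 road limit of 10 L.
Code H-8 quantity: 910 mL.
That is within the Code H-8 road limit of 1 L.
The segregation rule (Code H-4 with Code H-7) does not apply to Code H-7 with Code H-8.
Every hazard code is within its road limit and no segregation rule is violated.

Yes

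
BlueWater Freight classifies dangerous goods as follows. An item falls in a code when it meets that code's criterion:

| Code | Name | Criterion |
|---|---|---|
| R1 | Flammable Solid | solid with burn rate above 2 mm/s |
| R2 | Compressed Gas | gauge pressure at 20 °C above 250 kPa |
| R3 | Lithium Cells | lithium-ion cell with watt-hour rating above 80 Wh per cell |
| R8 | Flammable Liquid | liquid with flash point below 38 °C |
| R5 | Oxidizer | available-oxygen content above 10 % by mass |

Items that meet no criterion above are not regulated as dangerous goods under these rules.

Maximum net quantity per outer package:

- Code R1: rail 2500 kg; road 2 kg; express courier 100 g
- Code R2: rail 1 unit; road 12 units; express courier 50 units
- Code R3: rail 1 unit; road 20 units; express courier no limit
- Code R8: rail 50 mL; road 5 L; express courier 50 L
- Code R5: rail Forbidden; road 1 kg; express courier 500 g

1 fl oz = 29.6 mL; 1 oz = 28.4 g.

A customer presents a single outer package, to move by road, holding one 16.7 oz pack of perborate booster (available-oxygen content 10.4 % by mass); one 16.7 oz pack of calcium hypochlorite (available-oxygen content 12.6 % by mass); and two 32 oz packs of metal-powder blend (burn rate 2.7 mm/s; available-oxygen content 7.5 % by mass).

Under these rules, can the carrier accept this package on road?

Available-oxygen content 10.4 % by mass meets the Code R5 criterion (Oxidizer), so the perborate booster is Code R5.
With available-oxygen content 12.6 % by mass (> 10 % by mass), the calcium hypochlorite falls in Code R5.
Metal-powder blend: burn rate 2.7 mm/s > 2 mm/s → Code R1 (Flammable Solid).
Total Code R5: (one 16.7 oz pack = 474.28 g) + (one 16.7 oz pack = 474.28 g) = 948.56 g.
948.56 g is within the road limit of 1 kg for Code R5.
Code R1 quantity: two 32 oz packs = 1817.6 g.
1817.6 g is within the road limit of 2 kg for Code R1.
Every hazard code is within its road limit and no segregation rule is violated.

Yes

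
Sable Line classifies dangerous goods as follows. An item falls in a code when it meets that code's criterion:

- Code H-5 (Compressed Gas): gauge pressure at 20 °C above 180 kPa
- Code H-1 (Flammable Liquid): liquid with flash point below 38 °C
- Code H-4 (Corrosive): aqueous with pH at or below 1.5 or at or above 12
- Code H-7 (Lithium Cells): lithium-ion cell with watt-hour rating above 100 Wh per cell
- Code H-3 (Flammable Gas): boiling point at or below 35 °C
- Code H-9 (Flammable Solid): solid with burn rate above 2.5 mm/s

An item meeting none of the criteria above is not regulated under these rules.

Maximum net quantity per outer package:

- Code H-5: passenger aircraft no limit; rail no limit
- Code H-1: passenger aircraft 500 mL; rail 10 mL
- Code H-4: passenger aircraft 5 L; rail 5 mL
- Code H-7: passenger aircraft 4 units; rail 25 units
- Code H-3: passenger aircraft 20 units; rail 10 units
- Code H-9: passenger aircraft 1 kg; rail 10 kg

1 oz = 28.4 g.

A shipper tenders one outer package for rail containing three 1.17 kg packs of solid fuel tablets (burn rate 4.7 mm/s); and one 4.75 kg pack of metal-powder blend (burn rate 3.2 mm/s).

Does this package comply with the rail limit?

With burn rate 4.7 mm/s (> 2.5 mm/s), the solid fuel tablets fall in Code H-9.
The metal-powder blend has burn rate 3.2 mm/s, which is > 2.5 mm/s, so it is Code H-9 (Flammable Solid).
Total Code H-9: (three 1.17 kg packs = 3.51 kg) + 4.75 kg = 8.26 kg.
8.26 kg is within the rail limit of 10 kg for Code H-9.

Yes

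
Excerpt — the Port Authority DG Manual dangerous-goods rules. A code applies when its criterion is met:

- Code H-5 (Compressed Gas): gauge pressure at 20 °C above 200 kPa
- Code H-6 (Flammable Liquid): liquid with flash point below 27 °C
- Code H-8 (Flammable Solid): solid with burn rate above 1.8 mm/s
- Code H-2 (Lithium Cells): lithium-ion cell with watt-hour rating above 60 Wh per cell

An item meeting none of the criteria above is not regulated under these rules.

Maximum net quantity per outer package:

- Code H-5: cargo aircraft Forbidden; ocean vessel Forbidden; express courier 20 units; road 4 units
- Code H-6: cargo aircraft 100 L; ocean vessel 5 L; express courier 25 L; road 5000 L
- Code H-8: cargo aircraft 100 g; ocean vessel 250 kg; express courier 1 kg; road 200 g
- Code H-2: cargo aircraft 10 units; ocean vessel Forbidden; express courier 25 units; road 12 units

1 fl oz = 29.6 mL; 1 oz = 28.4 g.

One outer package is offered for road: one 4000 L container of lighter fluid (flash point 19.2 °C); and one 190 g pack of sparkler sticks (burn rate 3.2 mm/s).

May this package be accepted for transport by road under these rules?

Lighter fluid: flash point 19.2 °C < 27 °C → Code H-6 (Flammable Liquid).
Burn rate 3.2 mm/s meets the Code H-8 criterion (Flammable Solid), so the sparkler sticks are Code H-8.
Code H-6 quantity: 4000 L.
That is within the Code H-6 road limit of 5000 L.
Code H-8 quantity: 190 g.
That is within the Code H-8 road limit of 200 g.
Every hazard code is within its road limit and no segregation rule is violated.

Yes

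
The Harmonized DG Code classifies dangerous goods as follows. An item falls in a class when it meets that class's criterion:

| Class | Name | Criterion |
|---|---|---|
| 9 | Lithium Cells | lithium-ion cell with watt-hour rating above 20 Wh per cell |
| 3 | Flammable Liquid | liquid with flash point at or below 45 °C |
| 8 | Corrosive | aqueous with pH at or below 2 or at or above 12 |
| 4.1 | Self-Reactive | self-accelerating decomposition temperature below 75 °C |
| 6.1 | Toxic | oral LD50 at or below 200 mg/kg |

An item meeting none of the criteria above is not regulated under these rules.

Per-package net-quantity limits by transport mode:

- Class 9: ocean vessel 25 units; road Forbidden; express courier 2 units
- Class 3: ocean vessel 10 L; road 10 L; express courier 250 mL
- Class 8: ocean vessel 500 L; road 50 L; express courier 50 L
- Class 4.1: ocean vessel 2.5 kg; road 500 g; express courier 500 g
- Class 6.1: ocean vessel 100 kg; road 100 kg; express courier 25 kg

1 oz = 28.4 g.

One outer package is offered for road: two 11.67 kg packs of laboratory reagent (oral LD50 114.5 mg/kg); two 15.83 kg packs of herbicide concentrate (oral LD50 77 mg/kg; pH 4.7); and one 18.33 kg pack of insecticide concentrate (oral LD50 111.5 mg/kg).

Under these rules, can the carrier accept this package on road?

Yes

The laboratory reagent has oral LD50 114.5 mg/kg, which is ≤ 200 mg/kg, so it is Class 6.1 (Toxic).
Oral LD50 77 mg/kg meets the Class 6.1 criterion (Toxic), so the herbicide concentrate is Class 6.1.
The insecticide concentrate has oral LD50 111.5 mg/kg, which is ≤ 200 mg/kg, so it is Class 6.1 (Toxic).
Class 6.1 net quantity: (two 11.67 kg packs = 23.34 kg) + (two 15.83 kg packs = 31.66 kg) + 18.33 kg = 73.33 kg.
73.33 kg ≤ 100 kg (road limit, Class 6.1) — within limit.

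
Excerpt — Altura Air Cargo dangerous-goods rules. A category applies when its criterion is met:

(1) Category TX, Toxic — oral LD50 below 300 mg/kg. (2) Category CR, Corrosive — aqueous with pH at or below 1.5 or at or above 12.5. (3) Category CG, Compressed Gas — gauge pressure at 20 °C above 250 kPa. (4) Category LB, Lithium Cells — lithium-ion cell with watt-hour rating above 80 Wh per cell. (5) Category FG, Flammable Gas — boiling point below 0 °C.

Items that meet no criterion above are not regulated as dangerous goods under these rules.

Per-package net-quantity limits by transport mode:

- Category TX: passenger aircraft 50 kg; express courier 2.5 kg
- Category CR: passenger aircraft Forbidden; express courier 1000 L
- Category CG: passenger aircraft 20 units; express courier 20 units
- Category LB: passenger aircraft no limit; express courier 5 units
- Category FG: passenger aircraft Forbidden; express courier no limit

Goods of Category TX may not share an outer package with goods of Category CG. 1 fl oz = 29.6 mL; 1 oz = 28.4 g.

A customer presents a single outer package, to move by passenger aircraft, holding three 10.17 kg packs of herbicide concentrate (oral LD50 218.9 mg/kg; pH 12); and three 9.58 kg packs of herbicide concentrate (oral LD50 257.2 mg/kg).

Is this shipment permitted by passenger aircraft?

No

Oral LD50 218.9 mg/kg meets the Category TX criterion (Toxic), so the herbicide concentrate is Category TX.
With oral LD50 257.2 mg/kg (< 300 mg/kg), the herbicide concentrate falls in Category TX.
Total Category TX: (three 10.17 kg packs = 30.51 kg) + (three 9.58 kg packs = 28.74 kg) = 59.25 kg.
59.25 kg > 50 kg (passenger aircraft limit, Category TX) — over the limit.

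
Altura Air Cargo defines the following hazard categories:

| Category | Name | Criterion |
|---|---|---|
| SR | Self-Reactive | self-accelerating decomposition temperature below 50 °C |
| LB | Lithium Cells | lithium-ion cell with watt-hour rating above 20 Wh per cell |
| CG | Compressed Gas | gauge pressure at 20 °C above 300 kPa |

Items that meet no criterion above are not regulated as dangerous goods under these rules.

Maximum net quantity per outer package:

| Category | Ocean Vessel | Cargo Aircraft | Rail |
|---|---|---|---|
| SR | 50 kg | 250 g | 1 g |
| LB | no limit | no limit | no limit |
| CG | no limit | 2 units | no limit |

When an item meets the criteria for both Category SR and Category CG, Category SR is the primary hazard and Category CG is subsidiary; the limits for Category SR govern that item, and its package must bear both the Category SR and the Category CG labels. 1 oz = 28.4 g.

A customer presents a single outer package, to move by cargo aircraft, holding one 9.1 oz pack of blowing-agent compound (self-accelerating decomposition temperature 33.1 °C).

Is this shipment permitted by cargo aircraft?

No

With self-accelerating decomposition temperature 33.1 °C (< 50 °C), the blowing-agent compound falls in Category SR.
Category SR quantity: one 9.1 oz pack = 258.44 g.
258.44 g > 250 g (cargo aircraft limit, Category SR) — over the limit.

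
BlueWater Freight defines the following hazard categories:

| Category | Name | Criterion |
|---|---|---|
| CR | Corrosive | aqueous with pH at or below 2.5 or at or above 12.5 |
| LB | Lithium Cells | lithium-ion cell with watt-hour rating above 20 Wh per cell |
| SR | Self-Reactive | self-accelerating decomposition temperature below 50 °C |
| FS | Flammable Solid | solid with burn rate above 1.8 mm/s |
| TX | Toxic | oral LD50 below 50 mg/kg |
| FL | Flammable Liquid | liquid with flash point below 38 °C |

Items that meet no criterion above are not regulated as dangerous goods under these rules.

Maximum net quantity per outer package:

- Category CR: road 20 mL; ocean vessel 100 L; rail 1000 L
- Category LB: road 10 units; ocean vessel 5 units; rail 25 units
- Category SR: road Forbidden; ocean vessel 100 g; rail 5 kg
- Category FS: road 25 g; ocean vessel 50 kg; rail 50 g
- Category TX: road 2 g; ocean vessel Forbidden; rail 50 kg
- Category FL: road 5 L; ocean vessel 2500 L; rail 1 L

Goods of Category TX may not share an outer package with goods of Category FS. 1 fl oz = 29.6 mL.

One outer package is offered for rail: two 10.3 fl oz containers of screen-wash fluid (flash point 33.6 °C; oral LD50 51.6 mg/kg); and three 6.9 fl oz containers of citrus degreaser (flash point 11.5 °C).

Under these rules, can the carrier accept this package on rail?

The screen-wash fluid has flash point 33.6 °C, which is < 38 °C, so it is Category FL (Flammable Liquid).
Citrus degreaser: flash point 11.5 °C < 38 °C → Category FL (Flammable Liquid).
Total Category FL: (two 10.3 fl oz containers = 609.76 mL) + (three 6.9 fl oz containers = 612.72 mL) = 1222.48 mL.
1222.48 mL > 1 L (rail limit, Category FL) — over the limit.

No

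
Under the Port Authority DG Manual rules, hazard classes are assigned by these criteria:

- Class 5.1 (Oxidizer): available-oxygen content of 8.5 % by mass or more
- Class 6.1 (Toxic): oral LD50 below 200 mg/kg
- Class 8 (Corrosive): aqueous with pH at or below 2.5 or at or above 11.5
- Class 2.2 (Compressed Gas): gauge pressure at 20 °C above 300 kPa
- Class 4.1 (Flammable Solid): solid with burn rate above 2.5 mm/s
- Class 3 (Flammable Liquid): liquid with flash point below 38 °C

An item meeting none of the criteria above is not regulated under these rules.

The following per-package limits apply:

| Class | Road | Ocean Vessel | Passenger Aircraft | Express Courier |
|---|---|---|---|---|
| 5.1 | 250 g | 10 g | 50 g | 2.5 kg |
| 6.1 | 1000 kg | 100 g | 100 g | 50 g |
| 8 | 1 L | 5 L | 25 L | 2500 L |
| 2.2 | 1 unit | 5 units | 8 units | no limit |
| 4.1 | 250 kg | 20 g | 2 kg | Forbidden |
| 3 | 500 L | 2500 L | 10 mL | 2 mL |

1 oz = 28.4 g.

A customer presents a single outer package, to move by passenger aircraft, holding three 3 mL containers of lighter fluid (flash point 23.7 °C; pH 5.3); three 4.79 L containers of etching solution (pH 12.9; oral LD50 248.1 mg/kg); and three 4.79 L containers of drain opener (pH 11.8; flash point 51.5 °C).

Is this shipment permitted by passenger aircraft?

No

The lighter fluid has flash point 23.7 °C, which is < 38 °C, so it is Class 3 (Flammable Liquid).
The etching solution has pH 12.9, which is ≥ 11.5, so it is Class 8 (Corrosive).
With pH 11.8 (≥ 11.5), the drain opener falls in Class 8.
Total Class 8: (three 4.79 L containers = 14.37 L) + (three 4.79 L containers = 14.37 L) = 28.74 L.
That exceeds the Class 8 passenger aircraft limit of 25 L.
Class 3 quantity: three 3 mL containers = 9 mL.
9 mL is within the passenger aircraft limit of 10 mL for Class 3.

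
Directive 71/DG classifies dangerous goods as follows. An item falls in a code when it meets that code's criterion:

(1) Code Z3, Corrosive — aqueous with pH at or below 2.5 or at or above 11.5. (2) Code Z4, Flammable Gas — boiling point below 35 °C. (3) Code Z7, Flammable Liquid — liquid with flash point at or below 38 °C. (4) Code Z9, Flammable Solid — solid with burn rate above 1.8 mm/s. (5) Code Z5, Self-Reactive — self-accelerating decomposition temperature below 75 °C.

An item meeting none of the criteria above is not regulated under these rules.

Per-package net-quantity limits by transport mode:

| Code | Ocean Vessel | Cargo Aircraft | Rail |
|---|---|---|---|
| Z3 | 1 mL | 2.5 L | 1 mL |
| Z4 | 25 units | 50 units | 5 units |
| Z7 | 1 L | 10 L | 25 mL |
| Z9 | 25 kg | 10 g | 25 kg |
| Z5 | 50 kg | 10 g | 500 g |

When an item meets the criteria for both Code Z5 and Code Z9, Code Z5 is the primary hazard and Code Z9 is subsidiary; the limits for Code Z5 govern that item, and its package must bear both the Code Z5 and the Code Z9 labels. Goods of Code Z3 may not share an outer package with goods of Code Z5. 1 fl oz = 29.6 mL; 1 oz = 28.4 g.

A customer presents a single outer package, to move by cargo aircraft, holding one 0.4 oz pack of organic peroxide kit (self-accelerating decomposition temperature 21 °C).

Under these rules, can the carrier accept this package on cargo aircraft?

No

Organic peroxide kit: self-accelerating decomposition temperature 21 °C < 75 °C → Code Z5 (Self-Reactive).
Code Z5 quantity: one 0.4 oz pack = 11.36 g.
11.36 g exceeds the cargo aircraft limit of 10 g for Code Z5.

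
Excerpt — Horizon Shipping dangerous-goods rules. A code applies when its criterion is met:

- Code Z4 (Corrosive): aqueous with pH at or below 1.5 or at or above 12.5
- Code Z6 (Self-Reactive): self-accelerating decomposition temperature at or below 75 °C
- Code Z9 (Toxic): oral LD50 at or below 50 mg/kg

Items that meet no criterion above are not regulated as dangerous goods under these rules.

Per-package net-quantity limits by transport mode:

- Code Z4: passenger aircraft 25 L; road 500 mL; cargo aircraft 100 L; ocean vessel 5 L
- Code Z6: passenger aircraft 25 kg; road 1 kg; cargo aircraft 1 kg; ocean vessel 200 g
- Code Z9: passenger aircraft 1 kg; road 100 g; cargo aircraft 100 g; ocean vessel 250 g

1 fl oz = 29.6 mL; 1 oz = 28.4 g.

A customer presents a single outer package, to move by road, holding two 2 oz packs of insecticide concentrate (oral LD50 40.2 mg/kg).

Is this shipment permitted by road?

No

Insecticide concentrate: oral LD50 40.2 mg/kg ≤ 50 mg/kg → Code Z9 (Toxic).
Code Z9 quantity: two 2 oz packs = 113.6 g.
113.6 g exceeds the road limit of 100 g for Code Z9.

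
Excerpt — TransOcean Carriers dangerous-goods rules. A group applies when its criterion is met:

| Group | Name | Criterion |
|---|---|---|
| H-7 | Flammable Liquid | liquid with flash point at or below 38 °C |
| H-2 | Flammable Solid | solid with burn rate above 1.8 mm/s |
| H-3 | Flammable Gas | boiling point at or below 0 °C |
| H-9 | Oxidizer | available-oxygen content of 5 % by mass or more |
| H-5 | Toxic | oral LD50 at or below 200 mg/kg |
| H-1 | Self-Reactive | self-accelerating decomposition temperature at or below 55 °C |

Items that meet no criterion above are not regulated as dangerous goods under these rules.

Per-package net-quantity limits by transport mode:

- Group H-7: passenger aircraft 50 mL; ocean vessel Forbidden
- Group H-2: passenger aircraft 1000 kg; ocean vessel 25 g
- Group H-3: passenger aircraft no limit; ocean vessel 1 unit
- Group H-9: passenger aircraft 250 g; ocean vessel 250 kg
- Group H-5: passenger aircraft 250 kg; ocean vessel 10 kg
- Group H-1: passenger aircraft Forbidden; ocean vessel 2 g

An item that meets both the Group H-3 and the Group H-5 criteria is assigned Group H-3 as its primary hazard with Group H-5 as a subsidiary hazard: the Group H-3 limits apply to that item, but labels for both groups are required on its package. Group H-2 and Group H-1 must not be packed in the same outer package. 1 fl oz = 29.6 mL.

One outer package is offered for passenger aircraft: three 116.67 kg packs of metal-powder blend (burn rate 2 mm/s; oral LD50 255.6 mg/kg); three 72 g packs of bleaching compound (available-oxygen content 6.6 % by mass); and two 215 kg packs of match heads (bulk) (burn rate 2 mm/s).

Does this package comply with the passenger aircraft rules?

Yes

The metal-powder blend has burn rate 2 mm/s, which is > 1.8 mm/s, so it is Group H-2 (Flammable Solid).
Available-oxygen content 6.6 % by mass meets the Group H-9 criterion (Oxidizer), so the bleaching compound is Group H-9.
With burn rate 2 mm/s (> 1.8 mm/s), the match heads (bulk) fall in Group H-2.
Total Group H-2: (three 116.67 kg packs = 350.01 kg) + (two 215 kg packs = 430 kg) = 780.01 kg.
780.01 kg is within the passenger aircraft limit of 1000 kg for Group H-2.
Group H-9 quantity: three 72 g packs = 216 g.
216 g is within the passenger aircraft limit of 250 g for Group H-9.
The segregation rule (Group H-2 with Group H-1) does not apply to Group H-2 with Group H-9.
Every hazard group is within its passenger aircraft limit and no segregation rule is violated.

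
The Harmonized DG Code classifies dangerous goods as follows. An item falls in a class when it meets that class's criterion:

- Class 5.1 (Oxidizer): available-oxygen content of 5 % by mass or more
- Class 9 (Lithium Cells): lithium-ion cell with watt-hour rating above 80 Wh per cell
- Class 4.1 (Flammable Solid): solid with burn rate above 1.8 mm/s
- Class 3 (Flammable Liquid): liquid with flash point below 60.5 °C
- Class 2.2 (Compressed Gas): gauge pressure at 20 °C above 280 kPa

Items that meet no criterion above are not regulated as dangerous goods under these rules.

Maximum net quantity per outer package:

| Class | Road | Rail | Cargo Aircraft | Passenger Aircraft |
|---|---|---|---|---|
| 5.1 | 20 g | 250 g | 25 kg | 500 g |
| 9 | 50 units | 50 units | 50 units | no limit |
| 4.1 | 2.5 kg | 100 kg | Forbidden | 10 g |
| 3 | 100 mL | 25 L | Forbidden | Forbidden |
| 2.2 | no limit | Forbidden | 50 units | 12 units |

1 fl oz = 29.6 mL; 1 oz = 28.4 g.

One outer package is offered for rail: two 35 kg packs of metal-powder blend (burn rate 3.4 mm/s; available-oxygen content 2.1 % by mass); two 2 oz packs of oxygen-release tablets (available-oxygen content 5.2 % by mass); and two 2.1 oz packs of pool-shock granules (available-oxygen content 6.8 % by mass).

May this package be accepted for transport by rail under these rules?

Yes

Burn rate 3.4 mm/s meets the Class 4.1 criterion (Flammable Solid), so the metal-powder blend is Class 4.1.
With available-oxygen content 5.2 % by mass (≥ 5 % by mass), the oxygen-release tablets fall in Class 5.1.
Pool-shock granules: available-oxygen content 6.8 % by mass ≥ 5 % by mass → Class 5.1 (Oxidizer).
Total Class 5.1: (two 2 oz packs = 113.6 g) + (two 2.1 oz packs = 119.28 g) = 232.88 g.
That is within the Class 5.1 rail limit of 250 g.
Class 4.1 quantity: two 35 kg packs = 70 kg.
70 kg ≤ 100 kg (rail limit, Class 4.1) — within limit.
Every hazard class is within its rail limit and no segregation rule is violated.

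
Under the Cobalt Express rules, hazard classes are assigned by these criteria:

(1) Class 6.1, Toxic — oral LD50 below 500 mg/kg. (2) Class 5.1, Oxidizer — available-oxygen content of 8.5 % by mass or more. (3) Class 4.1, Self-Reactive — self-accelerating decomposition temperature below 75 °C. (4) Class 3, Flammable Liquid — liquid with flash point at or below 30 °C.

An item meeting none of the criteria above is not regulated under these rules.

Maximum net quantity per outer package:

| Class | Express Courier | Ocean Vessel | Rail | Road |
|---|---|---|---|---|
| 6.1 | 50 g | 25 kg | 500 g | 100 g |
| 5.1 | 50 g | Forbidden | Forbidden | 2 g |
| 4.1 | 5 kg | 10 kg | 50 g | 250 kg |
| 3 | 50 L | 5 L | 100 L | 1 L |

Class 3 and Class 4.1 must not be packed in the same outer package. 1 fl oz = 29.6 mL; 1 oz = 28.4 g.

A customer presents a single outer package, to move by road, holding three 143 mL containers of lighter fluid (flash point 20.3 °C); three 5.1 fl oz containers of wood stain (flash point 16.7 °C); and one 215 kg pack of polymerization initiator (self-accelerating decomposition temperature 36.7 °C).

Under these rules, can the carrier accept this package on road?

With flash point 20.3 °C (≤ 30 °C), the lighter fluid falls in Class 3.
Wood stain: flash point 16.7 °C ≤ 30 °C → Class 3 (Flammable Liquid).
Polymerization initiator: self-accelerating decomposition temperature 36.7 °C < 75 °C → Class 4.1 (Self-Reactive).
Total Class 3: (three 143 mL containers = 429 mL) + (three 5.1 fl oz containers = 452.88 mL) = 881.88 mL.
881.88 mL is within the road limit of 1 L for Class 3.
Class 4.1 quantity: 215 kg.
215 kg is within the road limit of 250 kg for Class 4.1.
Class 3 and Class 4.1 may not share an outer package.

No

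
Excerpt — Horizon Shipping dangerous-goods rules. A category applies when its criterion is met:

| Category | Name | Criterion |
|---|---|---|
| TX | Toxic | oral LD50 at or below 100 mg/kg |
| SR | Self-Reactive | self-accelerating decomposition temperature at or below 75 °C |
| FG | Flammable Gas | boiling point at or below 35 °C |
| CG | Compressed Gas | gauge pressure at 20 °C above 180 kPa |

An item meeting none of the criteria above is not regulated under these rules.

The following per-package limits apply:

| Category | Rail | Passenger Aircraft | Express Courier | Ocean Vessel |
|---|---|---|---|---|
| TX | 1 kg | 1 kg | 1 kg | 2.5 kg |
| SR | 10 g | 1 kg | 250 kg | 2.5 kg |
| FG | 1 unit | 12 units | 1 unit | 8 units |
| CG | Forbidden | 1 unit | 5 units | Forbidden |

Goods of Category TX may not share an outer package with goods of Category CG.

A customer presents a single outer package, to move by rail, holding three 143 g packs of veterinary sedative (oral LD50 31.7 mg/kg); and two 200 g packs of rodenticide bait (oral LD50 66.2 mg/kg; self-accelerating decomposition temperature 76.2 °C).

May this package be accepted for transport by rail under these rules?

The veterinary sedative has oral LD50 31.7 mg/kg, which is ≤ 100 mg/kg, so it is Category TX (Toxic).
Oral LD50 66.2 mg/kg meets the Category TX criterion (Toxic), so the rodenticide bait is Category TX.
Total Category TX: (three 143 g packs = 429 g) + (two 200 g packs = 400 g) = 829 g.
829 g ≤ 1 kg (rail limit, Category TX) — within limit.

Yes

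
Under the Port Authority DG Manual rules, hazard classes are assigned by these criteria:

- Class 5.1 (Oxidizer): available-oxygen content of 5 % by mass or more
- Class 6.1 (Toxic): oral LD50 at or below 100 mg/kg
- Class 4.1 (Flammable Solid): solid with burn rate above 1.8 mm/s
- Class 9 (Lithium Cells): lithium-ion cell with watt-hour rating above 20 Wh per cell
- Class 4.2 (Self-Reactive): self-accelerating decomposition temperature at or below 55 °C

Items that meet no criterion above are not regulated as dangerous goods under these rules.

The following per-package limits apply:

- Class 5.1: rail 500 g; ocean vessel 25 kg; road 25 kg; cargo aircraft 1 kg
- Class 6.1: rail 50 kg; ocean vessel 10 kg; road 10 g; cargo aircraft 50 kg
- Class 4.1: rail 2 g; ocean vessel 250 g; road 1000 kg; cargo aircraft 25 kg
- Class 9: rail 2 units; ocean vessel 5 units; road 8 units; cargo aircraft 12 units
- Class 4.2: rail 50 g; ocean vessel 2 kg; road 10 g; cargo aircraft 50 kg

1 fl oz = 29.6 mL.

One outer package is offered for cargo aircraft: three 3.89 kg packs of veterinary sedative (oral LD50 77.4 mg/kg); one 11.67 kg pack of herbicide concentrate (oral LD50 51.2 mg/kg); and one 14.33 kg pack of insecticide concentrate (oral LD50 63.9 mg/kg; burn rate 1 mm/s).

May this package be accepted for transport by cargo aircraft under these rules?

Yes

Veterinary sedative: oral LD50 77.4 mg/kg ≤ 100 mg/kg → Class 6.1 (Toxic).
With oral LD50 51.2 mg/kg (≤ 100 mg/kg), the herbicide concentrate falls in Class 6.1.
Oral LD50 63.9 mg/kg meets the Class 6.1 criterion (Toxic), so the insecticide concentrate is Class 6.1.
Class 6.1 net quantity: (three 3.89 kg packs = 11.67 kg) + 11.67 kg + 14.33 kg = 37.67 kg.
37.67 kg is within the cargo aircraft limit of 50 kg for Class 6.1.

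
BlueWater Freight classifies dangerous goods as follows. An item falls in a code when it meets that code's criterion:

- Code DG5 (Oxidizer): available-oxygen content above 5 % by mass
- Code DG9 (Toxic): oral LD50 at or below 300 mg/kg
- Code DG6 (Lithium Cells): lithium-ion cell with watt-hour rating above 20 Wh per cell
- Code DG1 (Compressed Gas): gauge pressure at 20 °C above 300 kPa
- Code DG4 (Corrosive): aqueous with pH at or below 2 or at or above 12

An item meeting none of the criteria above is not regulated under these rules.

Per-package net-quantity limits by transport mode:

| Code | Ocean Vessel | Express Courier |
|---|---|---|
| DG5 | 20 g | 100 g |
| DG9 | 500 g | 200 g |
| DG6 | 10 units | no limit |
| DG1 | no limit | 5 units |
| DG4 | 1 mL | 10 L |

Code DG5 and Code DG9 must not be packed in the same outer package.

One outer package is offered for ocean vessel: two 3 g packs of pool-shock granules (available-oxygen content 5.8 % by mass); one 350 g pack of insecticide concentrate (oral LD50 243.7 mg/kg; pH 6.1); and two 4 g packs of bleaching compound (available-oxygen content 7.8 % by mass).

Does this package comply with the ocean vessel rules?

No

Available-oxygen content 5.8 % by mass meets the Code DG5 criterion (Oxidizer), so the pool-shock granules are Code DG5.
Insecticide concentrate: oral LD50 243.7 mg/kg ≤ 300 mg/kg → Code DG9 (Toxic).
Available-oxygen content 7.8 % by mass meets the Code DG5 criterion (Oxidizer), so the bleaching compound is Code DG5.
Code DG5 net quantity: (two 3 g packs = 6 g) + (two 4 g packs = 8 g) = 14 g.
14 g ≤ 20 g (ocean vessel limit, Code DG5) — within limit.
Code DG9 quantity: 350 g.
350 g is within the ocean vessel limit of 500 g for Code DG9.
Code DG5 and Code DG9 may not share an outer package.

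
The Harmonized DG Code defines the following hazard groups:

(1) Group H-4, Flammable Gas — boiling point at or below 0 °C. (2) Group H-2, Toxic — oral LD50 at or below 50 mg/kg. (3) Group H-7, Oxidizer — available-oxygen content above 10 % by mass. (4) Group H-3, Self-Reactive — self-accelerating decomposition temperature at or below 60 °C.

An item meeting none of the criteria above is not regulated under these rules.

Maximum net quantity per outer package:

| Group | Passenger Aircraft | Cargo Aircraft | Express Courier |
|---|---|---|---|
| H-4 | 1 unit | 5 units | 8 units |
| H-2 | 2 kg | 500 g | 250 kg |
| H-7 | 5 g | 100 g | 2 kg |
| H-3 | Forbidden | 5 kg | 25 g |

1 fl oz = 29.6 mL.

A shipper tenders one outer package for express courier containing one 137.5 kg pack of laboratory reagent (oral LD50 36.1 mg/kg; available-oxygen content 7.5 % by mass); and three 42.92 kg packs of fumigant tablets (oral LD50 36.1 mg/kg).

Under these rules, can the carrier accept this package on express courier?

No

The laboratory reagent has oral LD50 36.1 mg/kg, which is ≤ 50 mg/kg, so it is Group H-2 (Toxic).
The fumigant tablets have oral LD50 36.1 mg/kg, which is ≤ 50 mg/kg, so they are Group H-2 (Toxic).
Total Group H-2: 137.5 kg + (three 42.92 kg packs = 128.76 kg) = 266.26 kg.
266.26 kg exceeds the express courier limit of 250 kg for Group H-2.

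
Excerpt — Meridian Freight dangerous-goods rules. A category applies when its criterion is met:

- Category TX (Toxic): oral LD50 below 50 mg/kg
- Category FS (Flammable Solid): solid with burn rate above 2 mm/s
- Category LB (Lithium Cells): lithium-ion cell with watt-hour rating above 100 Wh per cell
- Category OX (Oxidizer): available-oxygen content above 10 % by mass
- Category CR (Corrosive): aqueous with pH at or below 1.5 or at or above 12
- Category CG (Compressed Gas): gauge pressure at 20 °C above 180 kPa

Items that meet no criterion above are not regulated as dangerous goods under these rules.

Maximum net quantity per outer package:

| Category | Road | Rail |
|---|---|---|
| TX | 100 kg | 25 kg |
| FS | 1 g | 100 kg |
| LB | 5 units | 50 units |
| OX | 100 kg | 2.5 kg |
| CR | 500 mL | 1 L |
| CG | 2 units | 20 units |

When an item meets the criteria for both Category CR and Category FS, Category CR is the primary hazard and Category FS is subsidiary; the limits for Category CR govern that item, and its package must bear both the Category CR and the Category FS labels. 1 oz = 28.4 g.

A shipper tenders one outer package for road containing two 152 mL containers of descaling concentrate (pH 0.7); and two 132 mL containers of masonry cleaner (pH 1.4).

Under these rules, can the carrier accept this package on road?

Descaling concentrate: pH 0.7 ≤ 1.5 → Category CR (Corrosive).
The masonry cleaner has pH 1.4, which is ≤ 1.5, so it is Category CR (Corrosive).
Total Category CR: (two 152 mL containers = 304 mL) + (two 132 mL containers = 264 mL) = 568 mL.
That exceeds the Category CR road limit of 500 mL.

No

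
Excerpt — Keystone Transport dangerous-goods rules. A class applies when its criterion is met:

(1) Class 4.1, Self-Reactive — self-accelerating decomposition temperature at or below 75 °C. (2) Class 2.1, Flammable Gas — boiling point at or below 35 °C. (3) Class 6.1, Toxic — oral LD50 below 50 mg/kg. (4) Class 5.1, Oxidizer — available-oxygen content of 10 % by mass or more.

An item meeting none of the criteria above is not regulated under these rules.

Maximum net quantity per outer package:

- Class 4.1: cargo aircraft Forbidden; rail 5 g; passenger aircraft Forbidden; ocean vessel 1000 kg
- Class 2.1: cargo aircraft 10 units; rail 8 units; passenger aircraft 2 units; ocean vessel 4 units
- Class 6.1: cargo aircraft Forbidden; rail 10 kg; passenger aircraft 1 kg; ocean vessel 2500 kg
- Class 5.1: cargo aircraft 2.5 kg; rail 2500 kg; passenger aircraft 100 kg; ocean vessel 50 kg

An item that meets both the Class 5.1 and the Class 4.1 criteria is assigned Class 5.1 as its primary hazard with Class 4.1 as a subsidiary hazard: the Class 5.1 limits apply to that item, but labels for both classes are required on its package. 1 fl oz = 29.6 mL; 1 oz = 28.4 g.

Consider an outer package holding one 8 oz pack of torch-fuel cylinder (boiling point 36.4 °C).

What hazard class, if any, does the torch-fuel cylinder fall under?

boiling point 36.4 °C is not below 35 °C, so Class 2.1 does not apply.
No criterion is met, so the item is not regulated.

Not regulated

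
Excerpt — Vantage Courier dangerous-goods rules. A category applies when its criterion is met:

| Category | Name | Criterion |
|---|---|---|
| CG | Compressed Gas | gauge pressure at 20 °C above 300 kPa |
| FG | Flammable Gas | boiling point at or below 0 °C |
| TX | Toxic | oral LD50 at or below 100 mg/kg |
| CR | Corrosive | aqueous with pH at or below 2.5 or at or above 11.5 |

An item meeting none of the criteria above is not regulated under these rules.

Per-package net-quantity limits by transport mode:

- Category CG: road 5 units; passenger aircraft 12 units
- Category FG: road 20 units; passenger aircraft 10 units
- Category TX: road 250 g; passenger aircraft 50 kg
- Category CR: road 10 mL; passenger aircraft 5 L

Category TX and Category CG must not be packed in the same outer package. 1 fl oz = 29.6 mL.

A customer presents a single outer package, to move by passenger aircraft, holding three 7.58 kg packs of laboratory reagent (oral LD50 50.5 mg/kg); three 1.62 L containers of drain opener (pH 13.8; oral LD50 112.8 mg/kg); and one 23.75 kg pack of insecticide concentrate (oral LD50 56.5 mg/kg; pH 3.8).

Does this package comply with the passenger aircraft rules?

Yes

The laboratory reagent has oral LD50 50.5 mg/kg, which is ≤ 100 mg/kg, so it is Category TX (Toxic).
Drain opener: pH 13.8 ≥ 11.5 → Category CR (Corrosive).
Oral LD50 56.5 mg/kg meets the Category TX criterion (Toxic), so the insecticide concentrate is Category TX.
Category TX net quantity: (three 7.58 kg packs = 22.74 kg) + 23.75 kg = 46.49 kg.
46.49 kg is within the passenger aircraft limit of 50 kg for Category TX.
Category CR quantity: three 1.62 L containers = 4.86 L.
4.86 L ≤ 5 L (passenger aircraft limit, Category CR) — within limit.
The segregation rule (Category TX with Category CG) does not apply to Category TX with Category CR.
Every hazard category is within its passenger aircraft limit and no segregation rule is violated.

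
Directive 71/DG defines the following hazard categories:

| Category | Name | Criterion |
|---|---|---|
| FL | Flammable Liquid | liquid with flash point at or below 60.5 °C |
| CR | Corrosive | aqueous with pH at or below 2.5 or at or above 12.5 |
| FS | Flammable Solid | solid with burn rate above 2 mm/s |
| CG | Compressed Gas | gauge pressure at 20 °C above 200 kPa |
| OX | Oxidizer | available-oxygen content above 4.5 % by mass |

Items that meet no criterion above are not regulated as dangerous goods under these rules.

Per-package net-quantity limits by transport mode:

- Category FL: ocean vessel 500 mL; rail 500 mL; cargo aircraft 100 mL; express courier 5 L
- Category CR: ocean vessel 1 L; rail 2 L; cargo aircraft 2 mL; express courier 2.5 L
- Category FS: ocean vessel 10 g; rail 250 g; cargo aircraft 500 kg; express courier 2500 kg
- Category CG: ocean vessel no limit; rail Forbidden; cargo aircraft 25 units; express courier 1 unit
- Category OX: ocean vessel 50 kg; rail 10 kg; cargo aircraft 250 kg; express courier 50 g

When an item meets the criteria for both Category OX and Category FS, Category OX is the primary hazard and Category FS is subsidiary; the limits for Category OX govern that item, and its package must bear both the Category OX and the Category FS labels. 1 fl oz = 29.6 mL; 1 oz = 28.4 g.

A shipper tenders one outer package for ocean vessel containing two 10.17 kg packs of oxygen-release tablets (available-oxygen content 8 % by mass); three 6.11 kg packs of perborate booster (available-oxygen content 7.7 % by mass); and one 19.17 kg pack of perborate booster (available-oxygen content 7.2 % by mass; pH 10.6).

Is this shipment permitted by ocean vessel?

Oxygen-release tablets: available-oxygen content 8 % by mass > 4.5 % by mass → Category OX (Oxidizer).
Available-oxygen content 7.7 % by mass meets the Category OX criterion (Oxidizer), so the perborate booster is Category OX.
With available-oxygen content 7.2 % by mass (> 4.5 % by mass), the perborate booster falls in Category OX.
Total Category OX: (two 10.17 kg packs = 20.34 kg) + (three 6.11 kg packs = 18.33 kg) + 19.17 kg = 57.84 kg.
57.84 kg exceeds the ocean vessel limit of 50 kg for Category OX.

No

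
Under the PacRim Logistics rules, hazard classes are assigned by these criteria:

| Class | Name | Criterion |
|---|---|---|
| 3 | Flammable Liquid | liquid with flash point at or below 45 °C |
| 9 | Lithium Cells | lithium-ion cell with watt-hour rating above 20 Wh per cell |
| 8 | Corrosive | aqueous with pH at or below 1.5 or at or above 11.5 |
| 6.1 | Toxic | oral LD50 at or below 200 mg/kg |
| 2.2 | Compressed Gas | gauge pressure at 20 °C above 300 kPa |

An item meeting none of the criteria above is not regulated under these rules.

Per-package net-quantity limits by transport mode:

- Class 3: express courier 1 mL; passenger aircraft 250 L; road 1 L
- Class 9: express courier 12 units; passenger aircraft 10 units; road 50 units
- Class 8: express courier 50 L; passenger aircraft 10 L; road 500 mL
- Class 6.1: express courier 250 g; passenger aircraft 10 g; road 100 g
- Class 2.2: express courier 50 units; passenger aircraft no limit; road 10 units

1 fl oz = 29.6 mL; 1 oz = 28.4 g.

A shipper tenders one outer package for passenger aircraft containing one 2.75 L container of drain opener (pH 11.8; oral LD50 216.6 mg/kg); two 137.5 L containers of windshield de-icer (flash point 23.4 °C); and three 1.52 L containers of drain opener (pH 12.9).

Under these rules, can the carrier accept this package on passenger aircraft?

Drain opener: pH 11.8 ≥ 11.5 → Class 8 (Corrosive).
The windshield de-icer has flash point 23.4 °C, which is ≤ 45 °C, so it is Class 3 (Flammable Liquid).
pH 12.9 meets the Class 8 criterion (Corrosive), so the drain opener is Class 8.
Class 3 quantity: two 137.5 L containers = 275 L.
275 L > 250 L (passenger aircraft limit, Class 3) — over the limit.
Total Class 8: 2.75 L + (three 1.52 L containers = 4.56 L) = 7.31 L.
7.31 L is within the passenger aircraft limit of 10 L for Class 8.

No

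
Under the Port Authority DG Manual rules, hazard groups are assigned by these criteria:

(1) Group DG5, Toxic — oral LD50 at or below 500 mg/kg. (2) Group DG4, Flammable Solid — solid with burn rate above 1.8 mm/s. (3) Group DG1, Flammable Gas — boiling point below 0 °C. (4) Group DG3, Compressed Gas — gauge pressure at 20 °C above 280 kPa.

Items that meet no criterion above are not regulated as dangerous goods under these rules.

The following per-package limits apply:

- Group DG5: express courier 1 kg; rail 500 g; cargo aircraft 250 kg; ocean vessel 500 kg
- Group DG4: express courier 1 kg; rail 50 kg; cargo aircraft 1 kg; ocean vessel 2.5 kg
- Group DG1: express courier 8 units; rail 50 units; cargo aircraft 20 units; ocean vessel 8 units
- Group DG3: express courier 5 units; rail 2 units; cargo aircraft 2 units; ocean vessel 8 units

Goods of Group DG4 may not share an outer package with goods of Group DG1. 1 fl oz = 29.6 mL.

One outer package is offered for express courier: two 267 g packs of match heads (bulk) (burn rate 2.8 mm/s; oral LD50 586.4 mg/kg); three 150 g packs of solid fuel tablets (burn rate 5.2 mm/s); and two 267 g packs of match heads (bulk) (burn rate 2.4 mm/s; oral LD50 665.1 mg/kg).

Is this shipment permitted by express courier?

Match heads (bulk): burn rate 2.8 mm/s > 1.8 mm/s → Group DG4 (Flammable Solid).
With burn rate 5.2 mm/s (> 1.8 mm/s), the solid fuel tablets fall in Group DG4.
Match heads (bulk): burn rate 2.4 mm/s > 1.8 mm/s → Group DG4 (Flammable Solid).
Group DG4 net quantity: (two 267 g packs = 534 g) + (three 150 g packs = 450 g) + (two 267 g packs = 534 g) = 1.518 kg.
That exceeds the Group DG4 express courier limit of 1 kg.

No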